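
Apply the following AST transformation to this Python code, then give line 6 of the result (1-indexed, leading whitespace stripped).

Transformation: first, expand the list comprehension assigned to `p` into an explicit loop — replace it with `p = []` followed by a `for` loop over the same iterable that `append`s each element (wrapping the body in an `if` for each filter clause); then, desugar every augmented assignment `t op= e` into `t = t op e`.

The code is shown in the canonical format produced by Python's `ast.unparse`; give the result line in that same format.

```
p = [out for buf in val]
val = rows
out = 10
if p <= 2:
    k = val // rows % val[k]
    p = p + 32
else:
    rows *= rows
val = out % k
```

if p <= 2:

Transformed code:
p = []
for buf in val:
    p.append(out)
val = rows
out = 10
if p <= 2:
    k = val // rows % val[k]
    p = p + 32
else:
    rows = rows * rows
val = out % k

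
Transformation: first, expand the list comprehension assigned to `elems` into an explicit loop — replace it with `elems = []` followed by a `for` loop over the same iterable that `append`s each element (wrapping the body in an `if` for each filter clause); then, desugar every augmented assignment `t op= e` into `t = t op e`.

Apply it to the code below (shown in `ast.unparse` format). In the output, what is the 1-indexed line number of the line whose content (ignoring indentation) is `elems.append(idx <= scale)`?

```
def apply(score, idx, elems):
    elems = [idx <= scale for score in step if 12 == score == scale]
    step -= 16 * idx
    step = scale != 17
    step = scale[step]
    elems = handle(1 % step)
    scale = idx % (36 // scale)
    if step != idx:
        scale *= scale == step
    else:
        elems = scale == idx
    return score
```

Transformed code:
def apply(score, idx, elems):
    elems = []
    for score in step:
        if 12 == score == scale:
            elems.append(idx <= scale)
    step = step - 16 * idx
    step = scale != 17
    step = scale[step]
    elems = handle(1 % step)
    scale = idx % (36 // scale)
    if step != idx:
        scale = scale * (scale == step)
    else:
        elems = scale == idx
    return score

5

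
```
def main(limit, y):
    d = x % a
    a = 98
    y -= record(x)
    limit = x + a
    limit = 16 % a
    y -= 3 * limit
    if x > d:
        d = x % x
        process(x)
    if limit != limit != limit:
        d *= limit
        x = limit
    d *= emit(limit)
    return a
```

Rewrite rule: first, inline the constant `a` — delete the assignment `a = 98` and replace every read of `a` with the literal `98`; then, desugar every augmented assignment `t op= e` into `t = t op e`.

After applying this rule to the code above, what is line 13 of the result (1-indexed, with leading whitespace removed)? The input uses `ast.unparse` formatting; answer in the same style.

Transformed code:
def main(limit, y):
    d = x % 98
    y = y - record(x)
    limit = x + 98
    limit = 16 % 98
    y = y - 3 * limit
    if x > d:
        d = x % x
        process(x)
    if limit != limit != limit:
        d = d * limit
        x = limit
    d = d * emit(limit)
    return 98

d = d * emit(limit)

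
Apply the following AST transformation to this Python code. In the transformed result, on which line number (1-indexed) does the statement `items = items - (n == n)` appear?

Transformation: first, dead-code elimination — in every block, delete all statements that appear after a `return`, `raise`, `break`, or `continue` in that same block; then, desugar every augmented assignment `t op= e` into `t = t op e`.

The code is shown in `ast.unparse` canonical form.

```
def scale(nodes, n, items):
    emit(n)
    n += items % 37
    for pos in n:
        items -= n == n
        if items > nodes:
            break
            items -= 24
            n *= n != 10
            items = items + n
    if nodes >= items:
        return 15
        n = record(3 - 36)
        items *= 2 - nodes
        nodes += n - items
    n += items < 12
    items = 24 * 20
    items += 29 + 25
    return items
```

5

Transformed code:
def scale(nodes, n, items):
    emit(n)
    n = n + items % 37
    for pos in n:
        items = items - (n == n)
        if items > nodes:
            break
    if nodes >= items:
        return 15
    n = n + (items < 12)
    items = 24 * 20
    items = items + (29 + 25)
    return items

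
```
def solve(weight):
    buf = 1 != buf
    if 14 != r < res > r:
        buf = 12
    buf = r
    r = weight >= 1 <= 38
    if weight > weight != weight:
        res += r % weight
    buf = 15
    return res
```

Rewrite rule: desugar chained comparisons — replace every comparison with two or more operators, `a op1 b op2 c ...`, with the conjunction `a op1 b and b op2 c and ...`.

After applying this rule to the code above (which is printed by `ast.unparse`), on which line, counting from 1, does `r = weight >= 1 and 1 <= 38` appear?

6

Transformed code:
def solve(weight):
    buf = 1 != buf
    if 14 != r and r < res and (res > r):
        buf = 12
    buf = r
    r = weight >= 1 and 1 <= 38
    if weight > weight and weight != weight:
        res += r % weight
    buf = 15
    return res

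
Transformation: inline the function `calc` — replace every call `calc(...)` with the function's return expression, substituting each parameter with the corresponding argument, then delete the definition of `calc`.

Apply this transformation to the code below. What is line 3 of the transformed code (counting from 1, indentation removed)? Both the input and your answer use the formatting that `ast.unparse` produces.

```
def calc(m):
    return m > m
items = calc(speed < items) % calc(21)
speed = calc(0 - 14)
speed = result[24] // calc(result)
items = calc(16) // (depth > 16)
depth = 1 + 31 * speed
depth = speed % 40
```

speed = result[24] // (result > result)

Transformed code:
items = ((speed < items) > (speed < items)) % (21 > 21)
speed = 0 - 14 > 0 - 14
speed = result[24] // (result > result)
items = (16 > 16) // (depth > 16)
depth = 1 + 31 * speed
depth = speed % 40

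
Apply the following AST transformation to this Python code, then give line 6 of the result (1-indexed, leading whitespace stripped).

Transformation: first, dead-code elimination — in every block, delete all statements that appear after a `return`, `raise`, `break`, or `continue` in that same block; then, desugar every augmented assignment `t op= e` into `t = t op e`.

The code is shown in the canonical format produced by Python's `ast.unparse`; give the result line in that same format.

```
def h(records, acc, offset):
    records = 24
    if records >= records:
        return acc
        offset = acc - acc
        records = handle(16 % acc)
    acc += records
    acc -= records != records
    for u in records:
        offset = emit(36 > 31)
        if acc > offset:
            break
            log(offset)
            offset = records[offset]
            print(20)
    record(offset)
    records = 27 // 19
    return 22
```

acc = acc - (records != records)

Transformed code:
def h(records, acc, offset):
    records = 24
    if records >= records:
        return acc
    acc = acc + records
    acc = acc - (records != records)
    for u in records:
        offset = emit(36 > 31)
        if acc > offset:
            break
    record(offset)
    records = 27 // 19
    return 22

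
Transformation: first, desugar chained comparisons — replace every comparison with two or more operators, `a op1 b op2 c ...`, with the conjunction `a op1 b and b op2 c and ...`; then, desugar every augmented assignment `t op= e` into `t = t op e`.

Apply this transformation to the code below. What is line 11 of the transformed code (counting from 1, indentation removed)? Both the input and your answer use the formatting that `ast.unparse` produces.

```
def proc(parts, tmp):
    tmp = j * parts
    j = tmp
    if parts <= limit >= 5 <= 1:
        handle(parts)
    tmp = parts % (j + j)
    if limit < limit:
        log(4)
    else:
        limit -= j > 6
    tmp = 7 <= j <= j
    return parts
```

Transformed code:
def proc(parts, tmp):
    tmp = j * parts
    j = tmp
    if parts <= limit and limit >= 5 and (5 <= 1):
        handle(parts)
    tmp = parts % (j + j)
    if limit < limit:
        log(4)
    else:
        limit = limit - (j > 6)
    tmp = 7 <= j and j <= j
    return parts

tmp = 7 <= j and j <= j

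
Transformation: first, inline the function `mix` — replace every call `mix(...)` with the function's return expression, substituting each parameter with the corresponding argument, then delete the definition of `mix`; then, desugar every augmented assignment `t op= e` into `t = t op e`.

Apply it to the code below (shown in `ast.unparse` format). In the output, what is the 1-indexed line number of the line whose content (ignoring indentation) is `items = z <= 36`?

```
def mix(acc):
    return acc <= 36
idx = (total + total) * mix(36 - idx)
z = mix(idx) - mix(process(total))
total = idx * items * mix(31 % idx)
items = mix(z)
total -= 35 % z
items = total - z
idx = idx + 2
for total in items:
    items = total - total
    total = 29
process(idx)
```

Transformed code:
idx = (total + total) * (36 - idx <= 36)
z = (idx <= 36) - (process(total) <= 36)
total = idx * items * (31 % idx <= 36)
items = z <= 36
total = total - 35 % z
items = total - z
idx = idx + 2
for total in items:
    items = total - total
    total = 29
process(idx)

4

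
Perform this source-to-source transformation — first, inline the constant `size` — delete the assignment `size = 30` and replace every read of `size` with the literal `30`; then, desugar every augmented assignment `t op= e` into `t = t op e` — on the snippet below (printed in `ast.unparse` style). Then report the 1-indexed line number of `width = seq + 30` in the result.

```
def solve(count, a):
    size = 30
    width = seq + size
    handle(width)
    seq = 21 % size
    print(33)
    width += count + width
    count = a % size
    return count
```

Transformed code:
def solve(count, a):
    width = seq + 30
    handle(width)
    seq = 21 % 30
    print(33)
    width = width + (count + width)
    count = a % 30
    return count

2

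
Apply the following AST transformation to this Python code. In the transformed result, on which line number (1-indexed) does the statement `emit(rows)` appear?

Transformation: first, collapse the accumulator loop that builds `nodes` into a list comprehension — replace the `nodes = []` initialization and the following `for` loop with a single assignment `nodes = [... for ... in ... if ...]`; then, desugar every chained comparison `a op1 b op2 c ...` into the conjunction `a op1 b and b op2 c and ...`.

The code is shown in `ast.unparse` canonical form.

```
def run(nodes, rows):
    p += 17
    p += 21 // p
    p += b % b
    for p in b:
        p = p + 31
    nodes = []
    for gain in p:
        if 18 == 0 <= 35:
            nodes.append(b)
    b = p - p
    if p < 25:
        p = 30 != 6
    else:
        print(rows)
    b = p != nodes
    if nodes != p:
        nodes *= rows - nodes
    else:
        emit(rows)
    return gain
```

17

Transformed code:
def run(nodes, rows):
    p += 17
    p += 21 // p
    p += b % b
    for p in b:
        p = p + 31
    nodes = [b for gain in p if 18 == 0 and 0 <= 35]
    b = p - p
    if p < 25:
        p = 30 != 6
    else:
        print(rows)
    b = p != nodes
    if nodes != p:
        nodes *= rows - nodes
    else:
        emit(rows)
    return gain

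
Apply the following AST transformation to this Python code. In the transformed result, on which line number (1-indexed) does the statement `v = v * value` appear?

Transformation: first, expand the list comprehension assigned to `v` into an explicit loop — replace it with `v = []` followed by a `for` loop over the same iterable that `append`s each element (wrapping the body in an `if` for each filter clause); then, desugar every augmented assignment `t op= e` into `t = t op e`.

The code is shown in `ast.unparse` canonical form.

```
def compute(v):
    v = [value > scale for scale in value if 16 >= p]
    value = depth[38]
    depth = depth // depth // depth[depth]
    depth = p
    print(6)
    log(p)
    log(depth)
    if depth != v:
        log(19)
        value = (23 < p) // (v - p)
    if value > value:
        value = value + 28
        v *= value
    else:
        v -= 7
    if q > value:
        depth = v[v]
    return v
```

Transformed code:
def compute(v):
    v = []
    for scale in value:
        if 16 >= p:
            v.append(value > scale)
    value = depth[38]
    depth = depth // depth // depth[depth]
    depth = p
    print(6)
    log(p)
    log(depth)
    if depth != v:
        log(19)
        value = (23 < p) // (v - p)
    if value > value:
        value = value + 28
        v = v * value
    else:
        v = v - 7
    if q > value:
        depth = v[v]
    return v

17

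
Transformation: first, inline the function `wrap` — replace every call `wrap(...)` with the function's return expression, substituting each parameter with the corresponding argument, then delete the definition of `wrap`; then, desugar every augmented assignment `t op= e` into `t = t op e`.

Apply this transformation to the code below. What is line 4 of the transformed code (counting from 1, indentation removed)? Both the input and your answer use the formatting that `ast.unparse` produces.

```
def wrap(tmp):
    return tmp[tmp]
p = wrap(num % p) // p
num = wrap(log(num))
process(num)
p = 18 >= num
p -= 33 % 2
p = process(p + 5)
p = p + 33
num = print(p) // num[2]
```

p = 18 >= num

Transformed code:
p = (num % p)[num % p] // p
num = log(num)[log(num)]
process(num)
p = 18 >= num
p = p - 33 % 2
p = process(p + 5)
p = p + 33
num = print(p) // num[2]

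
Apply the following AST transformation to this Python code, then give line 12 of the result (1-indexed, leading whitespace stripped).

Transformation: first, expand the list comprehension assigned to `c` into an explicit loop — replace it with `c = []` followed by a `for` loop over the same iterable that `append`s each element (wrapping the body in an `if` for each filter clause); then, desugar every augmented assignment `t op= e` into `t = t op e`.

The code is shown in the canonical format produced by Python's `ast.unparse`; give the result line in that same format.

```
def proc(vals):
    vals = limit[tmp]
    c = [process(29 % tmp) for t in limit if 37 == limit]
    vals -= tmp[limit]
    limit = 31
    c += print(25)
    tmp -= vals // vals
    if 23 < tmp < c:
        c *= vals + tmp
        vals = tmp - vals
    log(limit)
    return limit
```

Transformed code:
def proc(vals):
    vals = limit[tmp]
    c = []
    for t in limit:
        if 37 == limit:
            c.append(process(29 % tmp))
    vals = vals - tmp[limit]
    limit = 31
    c = c + print(25)
    tmp = tmp - vals // vals
    if 23 < tmp < c:
        c = c * (vals + tmp)
        vals = tmp - vals
    log(limit)
    return limit

c = c * (vals + tmp)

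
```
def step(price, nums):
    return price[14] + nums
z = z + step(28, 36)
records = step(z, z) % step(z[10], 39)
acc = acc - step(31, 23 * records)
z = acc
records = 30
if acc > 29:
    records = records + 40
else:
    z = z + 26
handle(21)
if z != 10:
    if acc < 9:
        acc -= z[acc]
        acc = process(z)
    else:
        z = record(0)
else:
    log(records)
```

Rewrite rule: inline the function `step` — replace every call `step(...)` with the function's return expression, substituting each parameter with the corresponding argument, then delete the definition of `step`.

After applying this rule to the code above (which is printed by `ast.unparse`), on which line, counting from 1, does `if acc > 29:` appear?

Transformed code:
z = z + (28[14] + 36)
records = (z[14] + z) % (z[10][14] + 39)
acc = acc - (31[14] + 23 * records)
z = acc
records = 30
if acc > 29:
    records = records + 40
else:
    z = z + 26
handle(21)
if z != 10:
    if acc < 9:
        acc -= z[acc]
        acc = process(z)
    else:
        z = record(0)
else:
    log(records)

6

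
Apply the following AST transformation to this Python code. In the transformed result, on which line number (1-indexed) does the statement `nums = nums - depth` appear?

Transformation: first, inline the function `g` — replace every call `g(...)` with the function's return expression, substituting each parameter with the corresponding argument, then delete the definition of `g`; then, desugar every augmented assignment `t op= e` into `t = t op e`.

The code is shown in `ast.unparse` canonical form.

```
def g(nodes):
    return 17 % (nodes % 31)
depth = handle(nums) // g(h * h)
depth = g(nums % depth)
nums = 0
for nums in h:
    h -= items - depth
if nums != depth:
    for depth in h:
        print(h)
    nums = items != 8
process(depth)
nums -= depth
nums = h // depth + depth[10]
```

Transformed code:
depth = handle(nums) // (17 % (h * h % 31))
depth = 17 % (nums % depth % 31)
nums = 0
for nums in h:
    h = h - (items - depth)
if nums != depth:
    for depth in h:
        print(h)
    nums = items != 8
process(depth)
nums = nums - depth
nums = h // depth + depth[10]

11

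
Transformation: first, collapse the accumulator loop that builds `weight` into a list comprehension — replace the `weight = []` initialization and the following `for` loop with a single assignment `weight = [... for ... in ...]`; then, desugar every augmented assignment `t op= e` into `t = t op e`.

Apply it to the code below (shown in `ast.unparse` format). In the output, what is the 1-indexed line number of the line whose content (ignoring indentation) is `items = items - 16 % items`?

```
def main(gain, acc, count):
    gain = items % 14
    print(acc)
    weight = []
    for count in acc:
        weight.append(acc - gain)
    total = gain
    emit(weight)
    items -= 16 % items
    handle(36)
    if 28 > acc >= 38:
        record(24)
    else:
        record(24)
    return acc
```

7

Transformed code:
def main(gain, acc, count):
    gain = items % 14
    print(acc)
    weight = [acc - gain for count in acc]
    total = gain
    emit(weight)
    items = items - 16 % items
    handle(36)
    if 28 > acc >= 38:
        record(24)
    else:
        record(24)
    return acc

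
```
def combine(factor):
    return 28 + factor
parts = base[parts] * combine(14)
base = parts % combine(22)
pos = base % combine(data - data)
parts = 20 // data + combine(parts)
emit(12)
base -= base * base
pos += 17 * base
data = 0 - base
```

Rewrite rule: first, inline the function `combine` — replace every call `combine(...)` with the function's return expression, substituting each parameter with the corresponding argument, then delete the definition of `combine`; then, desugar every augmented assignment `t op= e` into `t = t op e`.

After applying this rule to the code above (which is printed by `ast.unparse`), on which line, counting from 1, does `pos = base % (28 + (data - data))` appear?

Transformed code:
parts = base[parts] * (28 + 14)
base = parts % (28 + 22)
pos = base % (28 + (data - data))
parts = 20 // data + (28 + parts)
emit(12)
base = base - base * base
pos = pos + 17 * base
data = 0 - base

3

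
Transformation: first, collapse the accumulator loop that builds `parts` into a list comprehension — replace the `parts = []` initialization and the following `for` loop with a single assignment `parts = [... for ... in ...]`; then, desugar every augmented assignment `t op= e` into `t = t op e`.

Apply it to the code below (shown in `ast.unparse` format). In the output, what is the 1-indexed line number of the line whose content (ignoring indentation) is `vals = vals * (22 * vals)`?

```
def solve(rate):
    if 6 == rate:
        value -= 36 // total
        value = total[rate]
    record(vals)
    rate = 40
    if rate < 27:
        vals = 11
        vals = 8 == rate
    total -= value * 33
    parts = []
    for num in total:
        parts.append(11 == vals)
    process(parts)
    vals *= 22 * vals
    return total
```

Transformed code:
def solve(rate):
    if 6 == rate:
        value = value - 36 // total
        value = total[rate]
    record(vals)
    rate = 40
    if rate < 27:
        vals = 11
        vals = 8 == rate
    total = total - value * 33
    parts = [11 == vals for num in total]
    process(parts)
    vals = vals * (22 * vals)
    return total

13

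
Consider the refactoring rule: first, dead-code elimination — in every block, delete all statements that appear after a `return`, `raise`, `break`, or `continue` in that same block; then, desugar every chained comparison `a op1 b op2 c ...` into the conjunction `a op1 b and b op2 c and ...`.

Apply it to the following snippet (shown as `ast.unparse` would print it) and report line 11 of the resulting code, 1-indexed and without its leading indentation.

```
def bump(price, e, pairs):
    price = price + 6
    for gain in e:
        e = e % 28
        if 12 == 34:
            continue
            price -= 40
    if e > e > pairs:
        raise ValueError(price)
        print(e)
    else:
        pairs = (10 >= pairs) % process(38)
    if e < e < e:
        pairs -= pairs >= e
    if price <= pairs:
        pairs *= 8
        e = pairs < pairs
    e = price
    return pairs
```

Transformed code:
def bump(price, e, pairs):
    price = price + 6
    for gain in e:
        e = e % 28
        if 12 == 34:
            continue
    if e > e and e > pairs:
        raise ValueError(price)
    else:
        pairs = (10 >= pairs) % process(38)
    if e < e and e < e:
        pairs -= pairs >= e
    if price <= pairs:
        pairs *= 8
        e = pairs < pairs
    e = price
    return pairs

if e < e and e < e:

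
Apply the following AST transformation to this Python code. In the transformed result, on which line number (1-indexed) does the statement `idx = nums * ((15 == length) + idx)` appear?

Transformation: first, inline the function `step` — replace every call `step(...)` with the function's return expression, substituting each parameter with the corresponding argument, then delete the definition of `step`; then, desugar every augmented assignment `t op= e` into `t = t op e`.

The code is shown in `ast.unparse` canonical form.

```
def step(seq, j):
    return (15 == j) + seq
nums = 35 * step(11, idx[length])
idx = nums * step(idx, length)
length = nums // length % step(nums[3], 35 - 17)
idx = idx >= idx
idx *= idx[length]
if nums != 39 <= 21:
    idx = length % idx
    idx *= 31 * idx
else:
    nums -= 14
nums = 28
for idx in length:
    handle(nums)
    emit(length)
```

2

Transformed code:
nums = 35 * ((15 == idx[length]) + 11)
idx = nums * ((15 == length) + idx)
length = nums // length % ((15 == 35 - 17) + nums[3])
idx = idx >= idx
idx = idx * idx[length]
if nums != 39 <= 21:
    idx = length % idx
    idx = idx * (31 * idx)
else:
    nums = nums - 14
nums = 28
for idx in length:
    handle(nums)
    emit(length)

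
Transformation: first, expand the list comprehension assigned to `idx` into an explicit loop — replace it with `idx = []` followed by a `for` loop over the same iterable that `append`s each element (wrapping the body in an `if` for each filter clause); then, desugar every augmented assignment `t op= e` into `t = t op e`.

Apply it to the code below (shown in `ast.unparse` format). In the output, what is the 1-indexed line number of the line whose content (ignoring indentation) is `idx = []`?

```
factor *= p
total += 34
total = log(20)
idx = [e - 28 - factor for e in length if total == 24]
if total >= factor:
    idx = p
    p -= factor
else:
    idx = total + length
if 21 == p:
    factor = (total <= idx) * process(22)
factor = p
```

Transformed code:
factor = factor * p
total = total + 34
total = log(20)
idx = []
for e in length:
    if total == 24:
        idx.append(e - 28 - factor)
if total >= factor:
    idx = p
    p = p - factor
else:
    idx = total + length
if 21 == p:
    factor = (total <= idx) * process(22)
factor = p

4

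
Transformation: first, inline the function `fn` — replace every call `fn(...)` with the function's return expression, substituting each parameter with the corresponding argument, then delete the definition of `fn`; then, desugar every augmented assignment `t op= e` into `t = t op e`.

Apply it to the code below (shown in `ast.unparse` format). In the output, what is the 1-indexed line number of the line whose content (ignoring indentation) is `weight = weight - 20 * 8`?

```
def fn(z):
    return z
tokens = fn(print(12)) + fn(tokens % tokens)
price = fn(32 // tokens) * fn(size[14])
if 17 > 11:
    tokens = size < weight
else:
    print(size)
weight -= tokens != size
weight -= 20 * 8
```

8

Transformed code:
tokens = print(12) + tokens % tokens
price = 32 // tokens * size[14]
if 17 > 11:
    tokens = size < weight
else:
    print(size)
weight = weight - (tokens != size)
weight = weight - 20 * 8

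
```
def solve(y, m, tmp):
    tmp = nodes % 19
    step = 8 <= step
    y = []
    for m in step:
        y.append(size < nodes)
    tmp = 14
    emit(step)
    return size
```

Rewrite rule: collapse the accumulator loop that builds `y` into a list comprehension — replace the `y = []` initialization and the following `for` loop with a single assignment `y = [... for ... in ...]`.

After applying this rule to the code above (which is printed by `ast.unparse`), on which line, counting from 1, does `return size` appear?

7

Transformed code:
def solve(y, m, tmp):
    tmp = nodes % 19
    step = 8 <= step
    y = [size < nodes for m in step]
    tmp = 14
    emit(step)
    return size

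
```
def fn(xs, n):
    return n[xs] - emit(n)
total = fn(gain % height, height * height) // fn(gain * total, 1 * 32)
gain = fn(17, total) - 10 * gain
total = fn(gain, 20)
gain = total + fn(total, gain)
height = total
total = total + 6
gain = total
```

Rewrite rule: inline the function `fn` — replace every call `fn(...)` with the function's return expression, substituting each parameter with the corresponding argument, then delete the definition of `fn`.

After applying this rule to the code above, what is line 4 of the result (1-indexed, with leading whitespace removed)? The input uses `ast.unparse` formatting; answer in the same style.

Transformed code:
total = ((height * height)[gain % height] - emit(height * height)) // ((1 * 32)[gain * total] - emit(1 * 32))
gain = total[17] - emit(total) - 10 * gain
total = 20[gain] - emit(20)
gain = total + (gain[total] - emit(gain))
height = total
total = total + 6
gain = total

gain = total + (gain[total] - emit(gain))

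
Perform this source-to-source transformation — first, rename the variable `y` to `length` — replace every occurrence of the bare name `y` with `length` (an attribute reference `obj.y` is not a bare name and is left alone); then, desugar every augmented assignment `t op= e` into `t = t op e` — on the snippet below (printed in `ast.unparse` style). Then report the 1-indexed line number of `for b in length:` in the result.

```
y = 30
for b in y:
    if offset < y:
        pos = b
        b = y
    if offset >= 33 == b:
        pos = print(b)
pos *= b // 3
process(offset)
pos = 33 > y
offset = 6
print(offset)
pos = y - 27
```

Transformed code:
length = 30
for b in length:
    if offset < length:
        pos = b
        b = length
    if offset >= 33 == b:
        pos = print(b)
pos = pos * (b // 3)
process(offset)
pos = 33 > length
offset = 6
print(offset)
pos = length - 27

2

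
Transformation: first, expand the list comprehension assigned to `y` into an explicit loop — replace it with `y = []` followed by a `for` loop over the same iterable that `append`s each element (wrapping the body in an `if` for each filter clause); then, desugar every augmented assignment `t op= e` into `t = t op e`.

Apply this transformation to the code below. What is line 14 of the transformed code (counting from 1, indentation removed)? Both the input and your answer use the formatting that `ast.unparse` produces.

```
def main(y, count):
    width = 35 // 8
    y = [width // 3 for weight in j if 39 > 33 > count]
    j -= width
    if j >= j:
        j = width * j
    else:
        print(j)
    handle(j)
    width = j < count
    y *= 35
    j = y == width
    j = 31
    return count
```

y = y * 35

Transformed code:
def main(y, count):
    width = 35 // 8
    y = []
    for weight in j:
        if 39 > 33 > count:
            y.append(width // 3)
    j = j - width
    if j >= j:
        j = width * j
    else:
        print(j)
    handle(j)
    width = j < count
    y = y * 35
    j = y == width
    j = 31
    return count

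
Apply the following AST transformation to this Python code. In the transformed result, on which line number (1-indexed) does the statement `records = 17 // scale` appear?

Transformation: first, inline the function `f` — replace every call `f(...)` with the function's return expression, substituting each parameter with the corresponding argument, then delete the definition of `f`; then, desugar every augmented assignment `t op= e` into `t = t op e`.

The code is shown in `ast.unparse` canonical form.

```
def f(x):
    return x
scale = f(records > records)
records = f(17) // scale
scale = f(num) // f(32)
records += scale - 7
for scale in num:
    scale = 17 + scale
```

Transformed code:
scale = records > records
records = 17 // scale
scale = num // 32
records = records + (scale - 7)
for scale in num:
    scale = 17 + scale

2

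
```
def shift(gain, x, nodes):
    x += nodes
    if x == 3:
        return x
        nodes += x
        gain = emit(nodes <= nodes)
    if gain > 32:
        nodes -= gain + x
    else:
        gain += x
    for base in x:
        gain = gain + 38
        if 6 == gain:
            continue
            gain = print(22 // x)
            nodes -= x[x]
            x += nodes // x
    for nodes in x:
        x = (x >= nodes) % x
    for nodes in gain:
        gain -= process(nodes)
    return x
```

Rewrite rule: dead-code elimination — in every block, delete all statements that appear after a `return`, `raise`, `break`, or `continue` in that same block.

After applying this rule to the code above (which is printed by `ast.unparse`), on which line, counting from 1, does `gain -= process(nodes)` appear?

Transformed code:
def shift(gain, x, nodes):
    x += nodes
    if x == 3:
        return x
    if gain > 32:
        nodes -= gain + x
    else:
        gain += x
    for base in x:
        gain = gain + 38
        if 6 == gain:
            continue
    for nodes in x:
        x = (x >= nodes) % x
    for nodes in gain:
        gain -= process(nodes)
    return x

16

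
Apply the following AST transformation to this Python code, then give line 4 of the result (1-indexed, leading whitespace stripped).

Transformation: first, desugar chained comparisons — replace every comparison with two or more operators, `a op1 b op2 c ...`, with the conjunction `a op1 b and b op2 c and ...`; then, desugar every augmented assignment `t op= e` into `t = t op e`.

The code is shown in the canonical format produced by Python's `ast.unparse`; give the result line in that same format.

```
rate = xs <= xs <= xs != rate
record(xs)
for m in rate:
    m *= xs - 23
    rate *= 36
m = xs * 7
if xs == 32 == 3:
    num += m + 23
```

m = m * (xs - 23)

Transformed code:
rate = xs <= xs and xs <= xs and (xs != rate)
record(xs)
for m in rate:
    m = m * (xs - 23)
    rate = rate * 36
m = xs * 7
if xs == 32 and 32 == 3:
    num = num + (m + 23)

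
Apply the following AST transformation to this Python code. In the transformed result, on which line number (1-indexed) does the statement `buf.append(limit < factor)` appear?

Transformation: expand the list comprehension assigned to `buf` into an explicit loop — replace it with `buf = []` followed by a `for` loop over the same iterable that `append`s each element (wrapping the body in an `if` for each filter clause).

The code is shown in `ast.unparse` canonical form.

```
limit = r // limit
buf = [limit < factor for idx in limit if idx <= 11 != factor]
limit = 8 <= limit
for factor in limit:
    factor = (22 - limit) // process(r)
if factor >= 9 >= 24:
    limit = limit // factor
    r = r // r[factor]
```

Transformed code:
limit = r // limit
buf = []
for idx in limit:
    if idx <= 11 != factor:
        buf.append(limit < factor)
limit = 8 <= limit
for factor in limit:
    factor = (22 - limit) // process(r)
if factor >= 9 >= 24:
    limit = limit // factor
    r = r // r[factor]

5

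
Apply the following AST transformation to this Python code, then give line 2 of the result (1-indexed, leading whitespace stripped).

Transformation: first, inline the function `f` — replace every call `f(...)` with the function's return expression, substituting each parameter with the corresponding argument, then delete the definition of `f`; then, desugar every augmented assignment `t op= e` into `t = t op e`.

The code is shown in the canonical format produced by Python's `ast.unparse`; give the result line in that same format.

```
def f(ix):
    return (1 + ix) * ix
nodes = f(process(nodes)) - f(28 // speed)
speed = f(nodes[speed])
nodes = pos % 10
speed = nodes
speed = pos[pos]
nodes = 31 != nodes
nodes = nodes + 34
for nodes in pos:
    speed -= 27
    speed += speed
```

Transformed code:
nodes = (1 + process(nodes)) * process(nodes) - (1 + 28 // speed) * (28 // speed)
speed = (1 + nodes[speed]) * nodes[speed]
nodes = pos % 10
speed = nodes
speed = pos[pos]
nodes = 31 != nodes
nodes = nodes + 34
for nodes in pos:
    speed = speed - 27
    speed = speed + speed

speed = (1 + nodes[speed]) * nodes[speed]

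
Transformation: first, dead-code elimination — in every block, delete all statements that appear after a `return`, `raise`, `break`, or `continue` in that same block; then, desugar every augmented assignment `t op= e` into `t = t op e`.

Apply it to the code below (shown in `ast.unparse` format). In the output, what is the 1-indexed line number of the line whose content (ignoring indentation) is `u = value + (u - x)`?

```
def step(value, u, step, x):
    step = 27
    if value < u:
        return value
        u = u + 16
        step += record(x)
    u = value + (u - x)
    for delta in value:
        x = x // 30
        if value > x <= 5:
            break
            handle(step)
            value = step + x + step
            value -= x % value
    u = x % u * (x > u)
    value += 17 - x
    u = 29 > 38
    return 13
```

Transformed code:
def step(value, u, step, x):
    step = 27
    if value < u:
        return value
    u = value + (u - x)
    for delta in value:
        x = x // 30
        if value > x <= 5:
            break
    u = x % u * (x > u)
    value = value + (17 - x)
    u = 29 > 38
    return 13

5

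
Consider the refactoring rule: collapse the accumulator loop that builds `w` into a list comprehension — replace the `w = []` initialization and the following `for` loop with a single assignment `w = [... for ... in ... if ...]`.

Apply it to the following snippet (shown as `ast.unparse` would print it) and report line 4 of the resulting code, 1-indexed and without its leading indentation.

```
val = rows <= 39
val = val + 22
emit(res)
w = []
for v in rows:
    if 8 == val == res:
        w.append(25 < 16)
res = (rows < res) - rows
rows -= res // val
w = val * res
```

w = [25 < 16 for v in rows if 8 == val == res]

Transformed code:
val = rows <= 39
val = val + 22
emit(res)
w = [25 < 16 for v in rows if 8 == val == res]
res = (rows < res) - rows
rows -= res // val
w = val * res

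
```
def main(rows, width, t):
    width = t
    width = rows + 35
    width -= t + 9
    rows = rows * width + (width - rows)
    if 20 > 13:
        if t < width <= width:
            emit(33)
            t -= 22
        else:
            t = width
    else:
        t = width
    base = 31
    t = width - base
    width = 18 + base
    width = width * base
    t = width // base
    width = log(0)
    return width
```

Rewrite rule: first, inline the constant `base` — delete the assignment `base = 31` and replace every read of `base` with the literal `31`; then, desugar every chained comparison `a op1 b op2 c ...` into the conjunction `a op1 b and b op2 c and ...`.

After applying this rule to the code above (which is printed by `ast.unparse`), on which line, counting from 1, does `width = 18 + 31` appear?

Transformed code:
def main(rows, width, t):
    width = t
    width = rows + 35
    width -= t + 9
    rows = rows * width + (width - rows)
    if 20 > 13:
        if t < width and width <= width:
            emit(33)
            t -= 22
        else:
            t = width
    else:
        t = width
    t = width - 31
    width = 18 + 31
    width = width * 31
    t = width // 31
    width = log(0)
    return width

15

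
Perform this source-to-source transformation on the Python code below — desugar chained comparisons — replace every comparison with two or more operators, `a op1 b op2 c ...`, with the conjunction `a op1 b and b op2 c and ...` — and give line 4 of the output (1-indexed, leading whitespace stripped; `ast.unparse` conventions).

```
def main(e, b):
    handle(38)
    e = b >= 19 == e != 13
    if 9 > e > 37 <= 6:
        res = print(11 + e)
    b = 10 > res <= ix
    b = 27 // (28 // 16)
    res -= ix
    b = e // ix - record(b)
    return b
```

if 9 > e and e > 37 and (37 <= 6):

Transformed code:
def main(e, b):
    handle(38)
    e = b >= 19 and 19 == e and (e != 13)
    if 9 > e and e > 37 and (37 <= 6):
        res = print(11 + e)
    b = 10 > res and res <= ix
    b = 27 // (28 // 16)
    res -= ix
    b = e // ix - record(b)
    return b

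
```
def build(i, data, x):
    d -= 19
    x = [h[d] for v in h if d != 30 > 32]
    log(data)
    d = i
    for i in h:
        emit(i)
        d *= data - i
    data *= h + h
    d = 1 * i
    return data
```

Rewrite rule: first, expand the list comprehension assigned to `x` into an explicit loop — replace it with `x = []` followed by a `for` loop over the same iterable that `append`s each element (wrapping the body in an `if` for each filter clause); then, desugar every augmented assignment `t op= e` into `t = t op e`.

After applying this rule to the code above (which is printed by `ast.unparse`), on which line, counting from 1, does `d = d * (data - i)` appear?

11

Transformed code:
def build(i, data, x):
    d = d - 19
    x = []
    for v in h:
        if d != 30 > 32:
            x.append(h[d])
    log(data)
    d = i
    for i in h:
        emit(i)
        d = d * (data - i)
    data = data * (h + h)
    d = 1 * i
    return data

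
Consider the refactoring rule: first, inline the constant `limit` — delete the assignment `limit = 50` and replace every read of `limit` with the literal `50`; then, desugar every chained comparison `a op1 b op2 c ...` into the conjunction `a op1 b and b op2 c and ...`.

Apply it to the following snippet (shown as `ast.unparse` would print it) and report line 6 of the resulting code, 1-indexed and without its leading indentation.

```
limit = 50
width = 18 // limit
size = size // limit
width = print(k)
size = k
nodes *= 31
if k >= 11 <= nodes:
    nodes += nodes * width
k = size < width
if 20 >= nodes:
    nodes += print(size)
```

Transformed code:
width = 18 // 50
size = size // 50
width = print(k)
size = k
nodes *= 31
if k >= 11 and 11 <= nodes:
    nodes += nodes * width
k = size < width
if 20 >= nodes:
    nodes += print(size)

if k >= 11 and 11 <= nodes:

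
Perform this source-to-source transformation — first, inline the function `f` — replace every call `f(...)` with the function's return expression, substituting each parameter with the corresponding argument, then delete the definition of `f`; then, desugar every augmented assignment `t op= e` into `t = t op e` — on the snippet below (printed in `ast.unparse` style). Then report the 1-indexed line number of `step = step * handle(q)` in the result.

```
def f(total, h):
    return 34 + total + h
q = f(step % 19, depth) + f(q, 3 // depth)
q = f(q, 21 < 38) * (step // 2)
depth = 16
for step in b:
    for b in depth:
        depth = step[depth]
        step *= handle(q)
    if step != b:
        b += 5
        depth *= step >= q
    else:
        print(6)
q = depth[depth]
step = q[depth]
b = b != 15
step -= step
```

7

Transformed code:
q = 34 + step % 19 + depth + (34 + q + 3 // depth)
q = (34 + q + (21 < 38)) * (step // 2)
depth = 16
for step in b:
    for b in depth:
        depth = step[depth]
        step = step * handle(q)
    if step != b:
        b = b + 5
        depth = depth * (step >= q)
    else:
        print(6)
q = depth[depth]
step = q[depth]
b = b != 15
step = step - step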